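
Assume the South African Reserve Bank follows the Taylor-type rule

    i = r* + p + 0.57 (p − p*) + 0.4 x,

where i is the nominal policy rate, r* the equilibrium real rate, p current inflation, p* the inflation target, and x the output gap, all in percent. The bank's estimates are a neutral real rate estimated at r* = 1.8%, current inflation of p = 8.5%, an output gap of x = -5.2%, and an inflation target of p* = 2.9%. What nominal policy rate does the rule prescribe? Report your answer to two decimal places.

11.41%

i = 1.8 + 8.5 + 0.57 × (8.5 − 2.9) + 0.4 × (-5.2)
   = 1.8 + 8.5 + 3.192 − 2.08 = 11.41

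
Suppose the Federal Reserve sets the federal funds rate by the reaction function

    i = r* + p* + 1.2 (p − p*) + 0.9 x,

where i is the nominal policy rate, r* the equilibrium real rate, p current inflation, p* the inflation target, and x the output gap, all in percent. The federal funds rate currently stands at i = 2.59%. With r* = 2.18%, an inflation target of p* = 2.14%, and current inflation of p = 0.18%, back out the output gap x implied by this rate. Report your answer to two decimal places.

0.9 x = 2.59 − 2.18 − 2.14 − 1.2 × (0.18 − 2.14) = 0.622
x = 0.622 / 0.9 = 0.69

0.69%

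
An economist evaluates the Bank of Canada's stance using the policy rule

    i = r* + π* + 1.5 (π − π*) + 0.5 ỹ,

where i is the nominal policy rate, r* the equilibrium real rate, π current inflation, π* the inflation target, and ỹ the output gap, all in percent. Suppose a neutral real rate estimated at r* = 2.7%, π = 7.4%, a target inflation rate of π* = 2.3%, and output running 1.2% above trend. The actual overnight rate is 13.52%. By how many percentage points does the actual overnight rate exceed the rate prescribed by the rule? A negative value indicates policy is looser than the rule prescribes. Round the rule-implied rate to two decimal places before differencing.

Output 1.2% above potential → ỹ = 1.2.
i = 2.7 + 2.3 + 1.5 × (7.4 − 2.3) + 0.5 × 1.2
   = 2.7 + 2.3 + 7.65 + 0.6 = 13.25
Deviation = 13.52 − 13.25 = 0.27 pp.

0.27 pp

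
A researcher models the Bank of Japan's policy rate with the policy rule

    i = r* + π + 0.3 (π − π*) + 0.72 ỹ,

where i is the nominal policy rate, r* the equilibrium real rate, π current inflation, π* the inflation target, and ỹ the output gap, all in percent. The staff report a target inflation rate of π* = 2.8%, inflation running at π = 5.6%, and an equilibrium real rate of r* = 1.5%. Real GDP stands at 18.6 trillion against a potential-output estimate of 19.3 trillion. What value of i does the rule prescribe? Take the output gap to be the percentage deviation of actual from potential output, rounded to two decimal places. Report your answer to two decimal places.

Output gap = 100 × (18.6 − 19.3) / 19.3 = -3.63%.
i = 1.50 + 5.60 + 0.3 × (5.60 − 2.80) + 0.72 × (-3.63)
   = 1.50 + 5.6 + 0.84 − 2.6136 = 5.33

5.33%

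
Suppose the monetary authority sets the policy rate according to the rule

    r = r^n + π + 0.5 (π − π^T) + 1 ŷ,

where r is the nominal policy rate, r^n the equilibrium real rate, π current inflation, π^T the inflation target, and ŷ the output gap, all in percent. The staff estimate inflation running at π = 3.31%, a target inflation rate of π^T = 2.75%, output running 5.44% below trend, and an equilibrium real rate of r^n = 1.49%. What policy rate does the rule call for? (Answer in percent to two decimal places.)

-0.36%

Output 5.44% below potential → ŷ = -5.44.
r = 1.49 + 3.31 + 0.5 × (3.31 − 2.75) + 1 × (-5.44)
   = 1.49 + 3.31 + 0.28 − 5.44 = -0.36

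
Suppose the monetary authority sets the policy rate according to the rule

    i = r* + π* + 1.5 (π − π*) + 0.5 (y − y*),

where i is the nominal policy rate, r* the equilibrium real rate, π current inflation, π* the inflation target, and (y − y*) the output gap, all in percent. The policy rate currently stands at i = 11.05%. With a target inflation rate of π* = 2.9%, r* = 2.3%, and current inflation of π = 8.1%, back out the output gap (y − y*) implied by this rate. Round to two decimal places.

0.5 (y − y*) = 11.05 − 2.3 − 2.9 − 1.5 × (8.1 − 2.9) = -1.95
(y − y*) = -1.95 / 0.5 = -3.90

-3.90%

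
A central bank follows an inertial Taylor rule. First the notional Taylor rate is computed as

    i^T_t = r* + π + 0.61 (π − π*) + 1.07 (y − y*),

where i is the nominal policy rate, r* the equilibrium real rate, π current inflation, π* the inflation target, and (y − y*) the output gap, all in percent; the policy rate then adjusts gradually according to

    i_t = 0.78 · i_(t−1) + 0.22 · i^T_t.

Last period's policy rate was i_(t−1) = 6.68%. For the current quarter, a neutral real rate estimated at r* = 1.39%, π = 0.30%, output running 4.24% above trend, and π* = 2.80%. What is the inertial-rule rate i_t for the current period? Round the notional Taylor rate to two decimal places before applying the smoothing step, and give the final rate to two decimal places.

6.24%

Output 4.24% above potential → (y − y*) = 4.24.
i^T_t = 1.39 + 0.30 + 0.61 × (0.30 − 2.80) + 1.07 × 4.24
   = 1.39 + 0.3 − 1.525 + 4.5368 = 4.70
i_t = 0.78 × 6.68 + 0.22 × 4.70 = 5.2104 + 1.034 = 6.24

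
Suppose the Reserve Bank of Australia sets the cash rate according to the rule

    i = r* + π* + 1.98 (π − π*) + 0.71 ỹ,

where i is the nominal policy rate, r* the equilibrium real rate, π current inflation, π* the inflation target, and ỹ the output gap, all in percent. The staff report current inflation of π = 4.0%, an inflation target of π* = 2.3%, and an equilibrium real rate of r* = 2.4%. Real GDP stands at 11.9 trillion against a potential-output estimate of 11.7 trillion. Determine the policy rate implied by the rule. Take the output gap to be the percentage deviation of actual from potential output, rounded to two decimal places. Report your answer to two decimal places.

Output gap = 100 × (11.9 − 11.7) / 11.7 = 1.71%.
i = 2.40 + 2.30 + 1.98 × (4.00 − 2.30) + 0.71 × 1.71
   = 2.40 + 2.3 + 3.366 + 1.2141 = 9.28

9.28%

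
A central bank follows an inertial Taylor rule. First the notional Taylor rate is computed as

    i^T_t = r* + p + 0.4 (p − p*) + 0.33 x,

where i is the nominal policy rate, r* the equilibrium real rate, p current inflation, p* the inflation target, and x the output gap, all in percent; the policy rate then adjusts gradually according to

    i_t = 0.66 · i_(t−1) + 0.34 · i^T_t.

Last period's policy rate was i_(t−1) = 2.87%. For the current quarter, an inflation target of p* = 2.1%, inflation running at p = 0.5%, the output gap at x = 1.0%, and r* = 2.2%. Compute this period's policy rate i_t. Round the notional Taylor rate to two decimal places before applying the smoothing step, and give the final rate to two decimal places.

2.71%

i^T_t = 2.2 + 0.5 + 0.4 × (0.5 − 2.1) + 0.33 × 1.0
   = 2.2 + 0.5 − 0.64 + 0.33 = 2.39
i_t = 0.66 × 2.87 + 0.34 × 2.39 = 1.8942 + 0.8126 = 2.71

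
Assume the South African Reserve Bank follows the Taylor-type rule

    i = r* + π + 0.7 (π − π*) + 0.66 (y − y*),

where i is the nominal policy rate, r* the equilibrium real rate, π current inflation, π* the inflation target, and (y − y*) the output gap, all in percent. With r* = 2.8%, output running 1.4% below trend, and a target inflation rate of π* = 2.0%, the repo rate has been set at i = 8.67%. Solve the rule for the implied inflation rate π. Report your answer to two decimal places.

Output 1.4% below potential → (y − y*) = -1.4.
Collecting π: i = r* + (1 + 0.7) π − 0.7 π* + 0.66 (y − y*)
1.7 π = 8.67 − 2.8 + 0.7 × 2.0 − 0.66 × (-1.4) = 8.194
π = 8.194 / 1.7 = 4.82

4.82%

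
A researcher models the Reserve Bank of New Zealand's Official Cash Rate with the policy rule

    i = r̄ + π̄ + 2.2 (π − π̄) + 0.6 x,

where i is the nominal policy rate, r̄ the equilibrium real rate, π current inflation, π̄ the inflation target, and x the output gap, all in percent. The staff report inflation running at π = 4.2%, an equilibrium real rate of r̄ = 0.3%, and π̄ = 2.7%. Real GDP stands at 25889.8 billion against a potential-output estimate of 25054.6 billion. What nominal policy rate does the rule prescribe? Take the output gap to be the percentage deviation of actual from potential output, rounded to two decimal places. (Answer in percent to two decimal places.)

8.30%

Output gap = 100 × (25889.8 − 25054.6) / 25054.6 = 3.33%.
i = 0.30 + 2.70 + 2.2 × (4.20 − 2.70) + 0.6 × 3.33
   = 0.30 + 2.7 + 3.3 + 1.998 = 8.30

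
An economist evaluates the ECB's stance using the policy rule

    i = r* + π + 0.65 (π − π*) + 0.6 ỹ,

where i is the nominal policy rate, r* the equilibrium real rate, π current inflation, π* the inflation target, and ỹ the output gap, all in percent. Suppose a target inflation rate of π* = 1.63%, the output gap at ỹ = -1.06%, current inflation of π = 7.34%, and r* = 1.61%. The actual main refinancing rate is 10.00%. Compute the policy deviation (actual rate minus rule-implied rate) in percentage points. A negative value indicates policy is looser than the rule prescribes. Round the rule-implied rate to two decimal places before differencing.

i = 1.61 + 7.34 + 0.65 × (7.34 − 1.63) + 0.6 × (-1.06)
   = 1.61 + 7.34 + 3.7115 − 0.636 = 12.03
Deviation = 10.00 − 12.03 = -2.03 pp.

-2.03 pp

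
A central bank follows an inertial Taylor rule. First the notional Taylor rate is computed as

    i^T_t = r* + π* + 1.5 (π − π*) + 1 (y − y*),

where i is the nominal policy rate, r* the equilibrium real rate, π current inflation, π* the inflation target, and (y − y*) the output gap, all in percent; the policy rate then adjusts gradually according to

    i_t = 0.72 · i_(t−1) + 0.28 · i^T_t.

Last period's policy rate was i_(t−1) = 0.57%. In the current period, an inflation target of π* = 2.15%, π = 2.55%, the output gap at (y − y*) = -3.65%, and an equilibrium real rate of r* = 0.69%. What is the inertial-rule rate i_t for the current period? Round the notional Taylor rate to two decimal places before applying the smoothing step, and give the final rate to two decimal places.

0.35%

i^T_t = 0.69 + 2.15 + 1.5 × (2.55 − 2.15) + 1 × (-3.65)
   = 0.69 + 2.15 + 0.6 − 3.65 = -0.21
i_t = 0.72 × 0.57 + 0.28 × (-0.21) = 0.4104 − 0.0588 = 0.35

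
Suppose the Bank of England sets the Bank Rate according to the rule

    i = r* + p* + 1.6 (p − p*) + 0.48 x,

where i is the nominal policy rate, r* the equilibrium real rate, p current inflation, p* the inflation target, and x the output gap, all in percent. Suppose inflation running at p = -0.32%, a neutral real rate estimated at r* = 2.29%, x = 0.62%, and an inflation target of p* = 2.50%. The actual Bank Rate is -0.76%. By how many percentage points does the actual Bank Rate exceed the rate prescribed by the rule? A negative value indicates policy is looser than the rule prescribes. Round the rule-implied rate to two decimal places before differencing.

-1.34 pp

i = 2.29 + 2.50 + 1.6 × (-0.32 − 2.50) + 0.48 × 0.62
   = 2.29 + 2.5 − 4.512 + 0.2976 = 0.58
Deviation = -0.76 − 0.58 = -1.34 pp.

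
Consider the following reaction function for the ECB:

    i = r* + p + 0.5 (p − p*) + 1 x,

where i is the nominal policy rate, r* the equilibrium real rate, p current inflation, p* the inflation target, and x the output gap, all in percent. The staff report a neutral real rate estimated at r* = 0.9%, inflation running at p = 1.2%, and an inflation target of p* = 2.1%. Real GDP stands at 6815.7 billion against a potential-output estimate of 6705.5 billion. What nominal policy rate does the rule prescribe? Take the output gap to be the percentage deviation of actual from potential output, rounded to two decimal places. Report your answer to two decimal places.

Output gap = 100 × (6815.7 − 6705.5) / 6705.5 = 1.64%.
i = 0.90 + 1.20 + 0.5 × (1.20 − 2.10) + 1 × 1.64
   = 0.90 + 1.2 − 0.45 + 1.64 = 3.29

3.29%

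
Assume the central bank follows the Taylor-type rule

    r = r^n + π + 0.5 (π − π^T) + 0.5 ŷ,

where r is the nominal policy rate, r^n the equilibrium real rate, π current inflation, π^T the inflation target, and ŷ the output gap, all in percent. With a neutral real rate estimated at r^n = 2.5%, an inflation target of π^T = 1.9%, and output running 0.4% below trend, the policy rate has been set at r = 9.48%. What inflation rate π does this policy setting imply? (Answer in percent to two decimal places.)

Output 0.4% below potential → ŷ = -0.4.
Collecting π: r = r^n + (1 + 0.5) π − 0.5 π^T + 0.5 ŷ
1.5 π = 9.48 − 2.5 + 0.5 × 1.9 − 0.5 × (-0.4) = 8.13
π = 8.13 / 1.5 = 5.42

5.42%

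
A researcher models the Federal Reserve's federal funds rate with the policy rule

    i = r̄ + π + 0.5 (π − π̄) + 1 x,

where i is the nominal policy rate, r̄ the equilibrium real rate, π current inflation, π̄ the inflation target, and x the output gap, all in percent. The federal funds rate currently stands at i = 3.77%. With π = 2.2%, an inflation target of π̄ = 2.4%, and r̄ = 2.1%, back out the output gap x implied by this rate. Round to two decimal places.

-0.43%

1 x = 3.77 − 2.1 − 2.2 − 0.5 × (2.2 − 2.4) = -0.43
x = -0.43 / 1 = -0.43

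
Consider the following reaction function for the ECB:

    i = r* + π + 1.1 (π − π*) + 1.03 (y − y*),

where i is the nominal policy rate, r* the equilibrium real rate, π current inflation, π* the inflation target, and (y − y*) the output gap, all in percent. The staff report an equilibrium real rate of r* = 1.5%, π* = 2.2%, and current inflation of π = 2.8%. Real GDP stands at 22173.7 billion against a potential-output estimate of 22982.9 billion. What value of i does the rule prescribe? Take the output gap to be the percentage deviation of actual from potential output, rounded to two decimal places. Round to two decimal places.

Output gap = 100 × (22173.7 − 22982.9) / 22982.9 = -3.52%.
i = 1.50 + 2.80 + 1.1 × (2.80 − 2.20) + 1.03 × (-3.52)
   = 1.50 + 2.8 + 0.66 − 3.6256 = 1.33

1.33%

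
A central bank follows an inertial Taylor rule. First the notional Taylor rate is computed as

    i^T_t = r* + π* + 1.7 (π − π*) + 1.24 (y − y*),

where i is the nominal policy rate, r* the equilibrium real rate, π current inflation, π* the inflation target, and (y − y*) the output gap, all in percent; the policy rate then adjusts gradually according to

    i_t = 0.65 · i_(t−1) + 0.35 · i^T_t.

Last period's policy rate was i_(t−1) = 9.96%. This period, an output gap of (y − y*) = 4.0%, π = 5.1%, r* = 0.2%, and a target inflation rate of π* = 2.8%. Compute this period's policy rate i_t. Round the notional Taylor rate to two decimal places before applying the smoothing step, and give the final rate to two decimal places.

10.63%

i^T_t = 0.2 + 2.8 + 1.7 × (5.1 − 2.8) + 1.24 × 4.0
   = 0.2 + 2.8 + 3.91 + 4.96 = 11.87
i_t = 0.65 × 9.96 + 0.35 × 11.87 = 6.474 + 4.1545 = 10.63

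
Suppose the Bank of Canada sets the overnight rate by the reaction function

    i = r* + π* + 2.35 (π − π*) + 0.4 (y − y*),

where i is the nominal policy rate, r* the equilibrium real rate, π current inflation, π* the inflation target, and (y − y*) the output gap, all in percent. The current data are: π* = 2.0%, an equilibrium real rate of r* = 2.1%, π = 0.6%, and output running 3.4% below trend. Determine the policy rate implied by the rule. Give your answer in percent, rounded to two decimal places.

Output 3.4% below potential → (y − y*) = -3.4.
i = 2.1 + 2.0 + 2.35 × (0.6 − 2.0) + 0.4 × (-3.4)
   = 2.1 + 2 − 3.29 − 1.36 = -0.55

-0.55%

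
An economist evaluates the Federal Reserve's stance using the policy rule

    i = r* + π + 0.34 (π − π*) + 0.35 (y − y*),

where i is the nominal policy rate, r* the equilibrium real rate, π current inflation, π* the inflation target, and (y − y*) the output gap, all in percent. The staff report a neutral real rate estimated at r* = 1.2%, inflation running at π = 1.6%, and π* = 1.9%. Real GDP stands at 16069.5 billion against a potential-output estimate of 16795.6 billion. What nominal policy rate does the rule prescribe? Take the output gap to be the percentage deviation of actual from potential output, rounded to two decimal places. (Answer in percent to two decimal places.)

Output gap = 100 × (16069.5 − 16795.6) / 16795.6 = -4.32%.
i = 1.20 + 1.60 + 0.34 × (1.60 − 1.90) + 0.35 × (-4.32)
   = 1.20 + 1.6 − 0.102 − 1.512 = 1.19

1.19%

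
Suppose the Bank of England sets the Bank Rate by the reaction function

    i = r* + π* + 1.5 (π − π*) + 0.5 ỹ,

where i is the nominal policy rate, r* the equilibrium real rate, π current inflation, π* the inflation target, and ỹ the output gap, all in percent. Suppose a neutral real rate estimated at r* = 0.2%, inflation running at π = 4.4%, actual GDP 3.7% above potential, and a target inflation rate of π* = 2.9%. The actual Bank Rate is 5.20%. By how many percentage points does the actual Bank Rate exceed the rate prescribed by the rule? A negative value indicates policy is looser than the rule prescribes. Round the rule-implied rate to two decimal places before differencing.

-2.00 pp

Output 3.7% above potential → ỹ = 3.7.
i = 0.2 + 2.9 + 1.5 × (4.4 − 2.9) + 0.5 × 3.7
   = 0.2 + 2.9 + 2.25 + 1.85 = 7.20
Deviation = 5.20 − 7.20 = -2.00 pp.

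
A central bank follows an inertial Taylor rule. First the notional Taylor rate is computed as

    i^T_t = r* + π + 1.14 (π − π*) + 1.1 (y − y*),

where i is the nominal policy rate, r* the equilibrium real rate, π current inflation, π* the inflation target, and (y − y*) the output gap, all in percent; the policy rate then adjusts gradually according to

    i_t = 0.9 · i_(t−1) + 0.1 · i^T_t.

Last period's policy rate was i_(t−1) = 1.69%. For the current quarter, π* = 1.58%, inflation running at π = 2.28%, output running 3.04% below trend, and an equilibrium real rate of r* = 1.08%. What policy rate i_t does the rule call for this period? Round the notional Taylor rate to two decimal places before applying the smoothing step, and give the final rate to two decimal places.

1.60%

Output 3.04% below potential → (y − y*) = -3.04.
i^T_t = 1.08 + 2.28 + 1.14 × (2.28 − 1.58) + 1.1 × (-3.04)
   = 1.08 + 2.28 + 0.798 − 3.344 = 0.81
i_t = 0.9 × 1.69 + 0.1 × 0.81 = 1.521 + 0.081 = 1.60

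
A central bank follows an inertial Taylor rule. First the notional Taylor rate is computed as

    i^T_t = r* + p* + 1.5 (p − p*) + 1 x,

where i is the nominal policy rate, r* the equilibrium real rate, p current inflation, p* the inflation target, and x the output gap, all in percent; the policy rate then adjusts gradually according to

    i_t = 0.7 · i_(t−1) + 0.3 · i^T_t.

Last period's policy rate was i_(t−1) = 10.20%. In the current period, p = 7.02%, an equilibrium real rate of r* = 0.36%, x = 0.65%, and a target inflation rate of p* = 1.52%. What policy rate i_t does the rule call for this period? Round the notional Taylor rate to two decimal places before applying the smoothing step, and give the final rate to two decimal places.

i^T_t = 0.36 + 1.52 + 1.5 × (7.02 − 1.52) + 1 × 0.65
   = 0.36 + 1.52 + 8.25 + 0.65 = 10.78
i_t = 0.7 × 10.20 + 0.3 × 10.78 = 7.14 + 3.234 = 10.37

10.37%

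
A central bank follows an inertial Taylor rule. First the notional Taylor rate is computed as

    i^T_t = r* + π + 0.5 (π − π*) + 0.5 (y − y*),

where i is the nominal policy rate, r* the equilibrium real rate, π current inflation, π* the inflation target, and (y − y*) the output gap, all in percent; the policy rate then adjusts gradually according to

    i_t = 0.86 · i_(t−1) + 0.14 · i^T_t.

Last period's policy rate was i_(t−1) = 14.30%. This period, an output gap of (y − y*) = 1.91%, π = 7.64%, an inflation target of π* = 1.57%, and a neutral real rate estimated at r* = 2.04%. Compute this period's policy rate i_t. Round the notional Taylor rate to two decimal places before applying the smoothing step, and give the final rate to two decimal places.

14.21%

i^T_t = 2.04 + 7.64 + 0.5 × (7.64 − 1.57) + 0.5 × 1.91
   = 2.04 + 7.64 + 3.035 + 0.955 = 13.67
i_t = 0.86 × 14.30 + 0.14 × 13.67 = 12.298 + 1.9138 = 14.21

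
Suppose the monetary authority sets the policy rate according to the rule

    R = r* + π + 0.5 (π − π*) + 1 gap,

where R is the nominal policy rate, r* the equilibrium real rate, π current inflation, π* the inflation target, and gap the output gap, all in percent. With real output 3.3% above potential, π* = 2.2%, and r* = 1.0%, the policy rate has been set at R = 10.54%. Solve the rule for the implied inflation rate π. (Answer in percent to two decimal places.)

4.89%

Output 3.3% above potential → gap = 3.3.
Collecting π: R = r* + (1 + 0.5) π − 0.5 π* + 1 gap
1.5 π = 10.54 − 1.0 + 0.5 × 2.2 − 1 × 3.3 = 7.34
π = 7.34 / 1.5 = 4.89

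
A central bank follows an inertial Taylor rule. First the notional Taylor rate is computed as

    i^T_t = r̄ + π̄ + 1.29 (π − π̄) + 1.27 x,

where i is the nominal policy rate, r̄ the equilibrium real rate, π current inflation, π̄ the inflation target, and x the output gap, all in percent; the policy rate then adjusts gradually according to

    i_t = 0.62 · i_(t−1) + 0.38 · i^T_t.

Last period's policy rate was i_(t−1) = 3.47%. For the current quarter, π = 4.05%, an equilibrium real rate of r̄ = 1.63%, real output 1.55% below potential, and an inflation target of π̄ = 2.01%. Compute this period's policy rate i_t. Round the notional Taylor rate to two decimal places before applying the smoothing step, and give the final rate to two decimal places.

3.79%

Output 1.55% below potential → x = -1.55.
i^T_t = 1.63 + 2.01 + 1.29 × (4.05 − 2.01) + 1.27 × (-1.55)
   = 1.63 + 2.01 + 2.6316 − 1.9685 = 4.30
i_t = 0.62 × 3.47 + 0.38 × 4.30 = 2.1514 + 1.634 = 3.79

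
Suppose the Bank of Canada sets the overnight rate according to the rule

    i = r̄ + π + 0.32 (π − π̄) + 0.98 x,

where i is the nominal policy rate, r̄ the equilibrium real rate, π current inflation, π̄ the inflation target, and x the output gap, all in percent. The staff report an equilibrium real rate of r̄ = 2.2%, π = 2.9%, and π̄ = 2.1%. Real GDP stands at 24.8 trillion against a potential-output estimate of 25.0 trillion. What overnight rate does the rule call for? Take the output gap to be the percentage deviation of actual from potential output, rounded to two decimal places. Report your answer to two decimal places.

Output gap = 100 × (24.8 − 25.0) / 25.0 = -0.80%.
i = 2.20 + 2.90 + 0.32 × (2.90 − 2.10) + 0.98 × (-0.80)
   = 2.20 + 2.9 + 0.256 − 0.784 = 4.57

4.57%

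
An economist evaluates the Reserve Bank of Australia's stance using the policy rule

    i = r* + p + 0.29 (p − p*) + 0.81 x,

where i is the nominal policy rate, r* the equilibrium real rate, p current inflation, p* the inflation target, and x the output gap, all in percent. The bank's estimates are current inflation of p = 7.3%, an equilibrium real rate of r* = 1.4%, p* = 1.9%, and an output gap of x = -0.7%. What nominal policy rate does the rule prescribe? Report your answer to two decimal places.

9.70%

i = 1.4 + 7.3 + 0.29 × (7.3 − 1.9) + 0.81 × (-0.7)
   = 1.4 + 7.3 + 1.566 − 0.567 = 9.70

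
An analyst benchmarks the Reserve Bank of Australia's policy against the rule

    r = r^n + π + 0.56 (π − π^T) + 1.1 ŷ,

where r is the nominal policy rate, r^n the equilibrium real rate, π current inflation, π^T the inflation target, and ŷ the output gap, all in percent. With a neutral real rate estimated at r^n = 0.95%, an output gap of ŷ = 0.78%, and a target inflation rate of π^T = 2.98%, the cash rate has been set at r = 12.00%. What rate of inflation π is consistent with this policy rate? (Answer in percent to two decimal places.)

7.60%

Collecting π: r = r^n + (1 + 0.56) π − 0.56 π^T + 1.1 ŷ
1.56 π = 12.00 − 0.95 + 0.56 × 2.98 − 1.1 × 0.78 = 11.8608
π = 11.8608 / 1.56 = 7.60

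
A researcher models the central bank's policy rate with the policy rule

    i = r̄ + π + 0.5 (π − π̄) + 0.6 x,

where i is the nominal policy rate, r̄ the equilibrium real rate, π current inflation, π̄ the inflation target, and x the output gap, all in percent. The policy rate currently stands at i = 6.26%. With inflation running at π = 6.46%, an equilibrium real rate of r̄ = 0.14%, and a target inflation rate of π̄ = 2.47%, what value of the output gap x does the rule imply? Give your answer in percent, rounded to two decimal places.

-3.89%

0.6 x = 6.26 − 0.14 − 6.46 − 0.5 × (6.46 − 2.47) = -2.335
x = -2.335 / 0.6 = -3.89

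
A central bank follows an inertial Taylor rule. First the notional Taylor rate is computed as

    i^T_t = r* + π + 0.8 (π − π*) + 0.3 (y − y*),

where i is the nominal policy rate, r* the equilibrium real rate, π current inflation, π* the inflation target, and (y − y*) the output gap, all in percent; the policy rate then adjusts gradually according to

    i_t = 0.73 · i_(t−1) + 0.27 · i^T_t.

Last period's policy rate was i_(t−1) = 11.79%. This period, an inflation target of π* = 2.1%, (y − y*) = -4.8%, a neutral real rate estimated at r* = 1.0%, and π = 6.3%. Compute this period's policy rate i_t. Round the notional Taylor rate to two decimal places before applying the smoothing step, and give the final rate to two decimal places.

11.10%

i^T_t = 1.0 + 6.3 + 0.8 × (6.3 − 2.1) + 0.3 × (-4.8)
   = 1.0 + 6.3 + 3.36 − 1.44 = 9.22
i_t = 0.73 × 11.79 + 0.27 × 9.22 = 8.6067 + 2.4894 = 11.10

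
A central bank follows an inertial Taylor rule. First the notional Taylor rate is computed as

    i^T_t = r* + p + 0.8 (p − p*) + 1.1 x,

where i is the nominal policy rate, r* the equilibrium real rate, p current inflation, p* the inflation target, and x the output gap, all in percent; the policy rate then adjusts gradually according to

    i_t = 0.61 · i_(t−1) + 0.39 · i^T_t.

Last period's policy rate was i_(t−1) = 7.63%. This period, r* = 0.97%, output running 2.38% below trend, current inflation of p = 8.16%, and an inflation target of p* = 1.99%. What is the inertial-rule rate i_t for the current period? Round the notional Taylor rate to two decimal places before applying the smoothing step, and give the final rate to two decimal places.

Output 2.38% below potential → x = -2.38.
i^T_t = 0.97 + 8.16 + 0.8 × (8.16 − 1.99) + 1.1 × (-2.38)
   = 0.97 + 8.16 + 4.936 − 2.618 = 11.45
i_t = 0.61 × 7.63 + 0.39 × 11.45 = 4.6543 + 4.4655 = 9.12

9.12%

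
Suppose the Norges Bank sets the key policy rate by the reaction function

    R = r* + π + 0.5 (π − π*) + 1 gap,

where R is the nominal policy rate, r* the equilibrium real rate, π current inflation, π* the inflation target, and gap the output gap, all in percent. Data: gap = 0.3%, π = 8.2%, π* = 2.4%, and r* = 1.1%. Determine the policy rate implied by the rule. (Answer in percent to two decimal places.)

12.50%

R = 1.1 + 8.2 + 0.5 × (8.2 − 2.4) + 1 × 0.3
   = 1.1 + 8.2 + 2.9 + 0.3 = 12.50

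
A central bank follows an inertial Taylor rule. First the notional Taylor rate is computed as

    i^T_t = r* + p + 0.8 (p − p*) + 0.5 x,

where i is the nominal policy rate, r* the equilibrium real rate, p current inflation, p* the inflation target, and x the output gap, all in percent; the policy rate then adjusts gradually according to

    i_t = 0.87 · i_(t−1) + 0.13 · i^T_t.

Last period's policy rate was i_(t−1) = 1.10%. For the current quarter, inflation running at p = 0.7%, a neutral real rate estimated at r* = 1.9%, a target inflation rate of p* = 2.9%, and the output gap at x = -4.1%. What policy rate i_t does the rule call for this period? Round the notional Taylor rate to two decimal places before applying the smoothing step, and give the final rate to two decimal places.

0.80%

i^T_t = 1.9 + 0.7 + 0.8 × (0.7 − 2.9) + 0.5 × (-4.1)
   = 1.9 + 0.7 − 1.76 − 2.05 = -1.21
i_t = 0.87 × 1.10 + 0.13 × (-1.21) = 0.957 − 0.1573 = 0.80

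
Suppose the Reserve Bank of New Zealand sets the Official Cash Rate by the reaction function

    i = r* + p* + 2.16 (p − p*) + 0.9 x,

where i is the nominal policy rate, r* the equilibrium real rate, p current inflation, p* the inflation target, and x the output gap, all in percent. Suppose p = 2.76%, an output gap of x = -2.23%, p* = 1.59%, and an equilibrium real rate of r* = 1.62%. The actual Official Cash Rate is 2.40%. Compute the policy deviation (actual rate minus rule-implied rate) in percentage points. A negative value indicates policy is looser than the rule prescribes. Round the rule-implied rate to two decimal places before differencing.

-1.33 pp

i = 1.62 + 1.59 + 2.16 × (2.76 − 1.59) + 0.9 × (-2.23)
   = 1.62 + 1.59 + 2.5272 − 2.007 = 3.73
Deviation = 2.40 − 3.73 = -1.33 pp.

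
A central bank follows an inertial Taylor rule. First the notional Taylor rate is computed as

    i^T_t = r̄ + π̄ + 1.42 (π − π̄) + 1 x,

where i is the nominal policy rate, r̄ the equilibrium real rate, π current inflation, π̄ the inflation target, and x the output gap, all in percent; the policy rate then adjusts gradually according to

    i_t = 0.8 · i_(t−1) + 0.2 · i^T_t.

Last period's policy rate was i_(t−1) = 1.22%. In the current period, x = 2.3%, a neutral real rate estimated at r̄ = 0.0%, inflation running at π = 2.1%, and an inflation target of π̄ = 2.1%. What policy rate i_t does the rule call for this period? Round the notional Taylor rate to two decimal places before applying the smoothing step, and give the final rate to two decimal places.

i^T_t = 0.0 + 2.1 + 1.42 × (2.1 − 2.1) + 1 × 2.3
   = 0.0 + 2.1 + 0 + 2.3 = 4.40
i_t = 0.8 × 1.22 + 0.2 × 4.40 = 0.976 + 0.88 = 1.86

1.86%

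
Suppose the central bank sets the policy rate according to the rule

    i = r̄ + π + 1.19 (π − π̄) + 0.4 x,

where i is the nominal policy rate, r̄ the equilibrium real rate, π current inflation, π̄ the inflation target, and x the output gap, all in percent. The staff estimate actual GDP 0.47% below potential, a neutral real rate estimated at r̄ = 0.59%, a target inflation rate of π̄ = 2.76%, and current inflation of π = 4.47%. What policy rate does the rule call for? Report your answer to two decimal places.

6.91%

Output 0.47% below potential → x = -0.47.
i = 0.59 + 4.47 + 1.19 × (4.47 − 2.76) + 0.4 × (-0.47)
   = 0.59 + 4.47 + 2.0349 − 0.188 = 6.91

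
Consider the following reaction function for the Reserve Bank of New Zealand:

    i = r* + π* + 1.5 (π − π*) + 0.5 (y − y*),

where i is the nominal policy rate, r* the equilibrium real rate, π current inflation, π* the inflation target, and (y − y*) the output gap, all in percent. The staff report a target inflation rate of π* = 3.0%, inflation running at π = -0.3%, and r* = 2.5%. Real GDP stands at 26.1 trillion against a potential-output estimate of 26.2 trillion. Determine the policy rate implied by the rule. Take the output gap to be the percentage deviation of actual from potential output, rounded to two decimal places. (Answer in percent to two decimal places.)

Output gap = 100 × (26.1 − 26.2) / 26.2 = -0.38%.
i = 2.50 + 3.00 + 1.5 × (-0.30 − 3.00) + 0.5 × (-0.38)
   = 2.50 + 3 − 4.95 − 0.19 = 0.36

0.36%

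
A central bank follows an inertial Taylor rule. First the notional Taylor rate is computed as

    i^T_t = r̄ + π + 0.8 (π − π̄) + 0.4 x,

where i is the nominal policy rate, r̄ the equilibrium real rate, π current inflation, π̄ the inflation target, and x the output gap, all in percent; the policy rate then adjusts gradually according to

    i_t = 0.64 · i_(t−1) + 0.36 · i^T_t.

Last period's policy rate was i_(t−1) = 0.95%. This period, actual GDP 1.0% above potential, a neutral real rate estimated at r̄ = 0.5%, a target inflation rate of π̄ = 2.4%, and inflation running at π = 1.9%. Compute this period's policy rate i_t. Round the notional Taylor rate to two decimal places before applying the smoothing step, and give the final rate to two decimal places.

1.47%

Output 1.0% above potential → x = 1.0.
i^T_t = 0.5 + 1.9 + 0.8 × (1.9 − 2.4) + 0.4 × 1.0
   = 0.5 + 1.9 − 0.4 + 0.4 = 2.40
i_t = 0.64 × 0.95 + 0.36 × 2.40 = 0.608 + 0.864 = 1.47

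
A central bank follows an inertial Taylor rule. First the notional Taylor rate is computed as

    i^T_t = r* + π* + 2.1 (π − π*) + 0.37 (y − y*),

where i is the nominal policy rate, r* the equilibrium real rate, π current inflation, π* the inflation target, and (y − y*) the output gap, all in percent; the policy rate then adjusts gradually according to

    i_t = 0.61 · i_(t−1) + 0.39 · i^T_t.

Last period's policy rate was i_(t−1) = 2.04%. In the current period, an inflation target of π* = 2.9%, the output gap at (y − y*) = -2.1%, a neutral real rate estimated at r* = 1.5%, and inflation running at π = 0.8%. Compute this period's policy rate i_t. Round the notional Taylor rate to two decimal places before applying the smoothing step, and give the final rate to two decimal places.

0.94%

i^T_t = 1.5 + 2.9 + 2.1 × (0.8 − 2.9) + 0.37 × (-2.1)
   = 1.5 + 2.9 − 4.41 − 0.777 = -0.79
i_t = 0.61 × 2.04 + 0.39 × (-0.79) = 1.2444 − 0.3081 = 0.94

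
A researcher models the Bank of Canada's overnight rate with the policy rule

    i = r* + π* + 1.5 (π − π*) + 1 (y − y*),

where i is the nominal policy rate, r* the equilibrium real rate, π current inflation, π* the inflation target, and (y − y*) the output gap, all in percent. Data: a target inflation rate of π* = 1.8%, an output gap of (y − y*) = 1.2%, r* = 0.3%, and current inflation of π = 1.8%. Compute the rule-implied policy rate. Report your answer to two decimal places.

3.30%

i = 0.3 + 1.8 + 1.5 × (1.8 − 1.8) + 1 × 1.2
   = 0.3 + 1.8 + 0 + 1.2 = 3.30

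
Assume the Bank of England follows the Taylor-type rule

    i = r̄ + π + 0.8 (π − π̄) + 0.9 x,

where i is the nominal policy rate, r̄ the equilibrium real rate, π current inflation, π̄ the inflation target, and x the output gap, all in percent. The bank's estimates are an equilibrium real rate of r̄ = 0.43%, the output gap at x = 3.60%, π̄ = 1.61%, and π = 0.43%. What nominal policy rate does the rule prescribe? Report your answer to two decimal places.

3.16%

i = 0.43 + 0.43 + 0.8 × (0.43 − 1.61) + 0.9 × 3.60
   = 0.43 + 0.43 − 0.944 + 3.24 = 3.16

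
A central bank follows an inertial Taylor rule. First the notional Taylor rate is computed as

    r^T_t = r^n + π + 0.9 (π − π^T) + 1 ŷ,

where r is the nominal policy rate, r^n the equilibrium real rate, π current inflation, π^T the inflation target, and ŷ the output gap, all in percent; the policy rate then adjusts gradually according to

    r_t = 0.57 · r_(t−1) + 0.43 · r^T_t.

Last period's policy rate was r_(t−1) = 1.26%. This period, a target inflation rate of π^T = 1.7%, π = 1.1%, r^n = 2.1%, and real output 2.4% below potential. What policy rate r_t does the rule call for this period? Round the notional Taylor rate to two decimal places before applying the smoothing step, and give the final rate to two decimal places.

0.83%

Output 2.4% below potential → ŷ = -2.4.
r^T_t = 2.1 + 1.1 + 0.9 × (1.1 − 1.7) + 1 × (-2.4)
   = 2.1 + 1.1 − 0.54 − 2.4 = 0.26
r_t = 0.57 × 1.26 + 0.43 × 0.26 = 0.7182 + 0.1118 = 0.83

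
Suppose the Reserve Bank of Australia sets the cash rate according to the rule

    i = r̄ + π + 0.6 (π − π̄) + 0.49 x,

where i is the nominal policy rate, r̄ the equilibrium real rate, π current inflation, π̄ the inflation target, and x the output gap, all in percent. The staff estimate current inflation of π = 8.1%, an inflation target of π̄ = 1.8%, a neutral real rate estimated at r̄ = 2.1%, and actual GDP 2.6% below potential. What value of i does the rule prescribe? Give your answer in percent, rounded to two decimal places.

Output 2.6% below potential → x = -2.6.
i = 2.1 + 8.1 + 0.6 × (8.1 − 1.8) + 0.49 × (-2.6)
   = 2.1 + 8.1 + 3.78 − 1.274 = 12.71

12.71%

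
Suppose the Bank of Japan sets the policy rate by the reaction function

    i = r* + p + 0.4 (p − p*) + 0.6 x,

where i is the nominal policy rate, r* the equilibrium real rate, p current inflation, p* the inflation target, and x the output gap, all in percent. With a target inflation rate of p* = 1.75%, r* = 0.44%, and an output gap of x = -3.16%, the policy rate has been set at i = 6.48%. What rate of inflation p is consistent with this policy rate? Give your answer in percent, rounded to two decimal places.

Collecting p: i = r* + (1 + 0.4) p − 0.4 p* + 0.6 x
1.4 p = 6.48 − 0.44 + 0.4 × 1.75 − 0.6 × (-3.16) = 8.636
p = 8.636 / 1.4 = 6.17

6.17%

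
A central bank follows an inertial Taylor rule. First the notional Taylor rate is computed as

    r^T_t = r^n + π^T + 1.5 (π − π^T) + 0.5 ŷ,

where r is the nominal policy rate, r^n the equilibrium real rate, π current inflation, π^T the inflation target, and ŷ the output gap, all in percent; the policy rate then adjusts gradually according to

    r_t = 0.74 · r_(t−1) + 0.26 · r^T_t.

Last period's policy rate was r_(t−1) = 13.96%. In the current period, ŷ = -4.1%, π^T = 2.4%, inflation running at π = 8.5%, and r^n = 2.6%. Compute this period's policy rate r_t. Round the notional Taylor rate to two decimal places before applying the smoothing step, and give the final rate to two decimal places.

13.48%

r^T_t = 2.6 + 2.4 + 1.5 × (8.5 − 2.4) + 0.5 × (-4.1)
   = 2.6 + 2.4 + 9.15 − 2.05 = 12.10
r_t = 0.74 × 13.96 + 0.26 × 12.10 = 10.3304 + 3.146 = 13.48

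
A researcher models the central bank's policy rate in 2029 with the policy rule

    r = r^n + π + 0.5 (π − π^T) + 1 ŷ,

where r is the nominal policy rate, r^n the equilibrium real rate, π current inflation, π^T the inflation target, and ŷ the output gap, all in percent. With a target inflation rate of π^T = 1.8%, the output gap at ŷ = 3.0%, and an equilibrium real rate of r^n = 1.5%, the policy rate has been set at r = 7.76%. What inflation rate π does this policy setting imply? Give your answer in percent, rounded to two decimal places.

Collecting π: r = r^n + (1 + 0.5) π − 0.5 π^T + 1 ŷ
1.5 π = 7.76 − 1.5 + 0.5 × 1.8 − 1 × 3.0 = 4.16
π = 4.16 / 1.5 = 2.77

2.77%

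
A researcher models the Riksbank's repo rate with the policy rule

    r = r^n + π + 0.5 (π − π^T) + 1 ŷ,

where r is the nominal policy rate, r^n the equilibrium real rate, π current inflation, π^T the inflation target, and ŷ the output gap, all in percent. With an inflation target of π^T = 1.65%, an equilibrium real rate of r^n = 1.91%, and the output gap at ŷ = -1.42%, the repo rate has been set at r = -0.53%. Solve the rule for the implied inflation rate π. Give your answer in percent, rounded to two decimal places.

Collecting π: r = r^n + (1 + 0.5) π − 0.5 π^T + 1 ŷ
1.5 π = -0.53 − 1.91 + 0.5 × 1.65 − 1 × (-1.42) = -0.195
π = -0.195 / 1.5 = -0.13

-0.13%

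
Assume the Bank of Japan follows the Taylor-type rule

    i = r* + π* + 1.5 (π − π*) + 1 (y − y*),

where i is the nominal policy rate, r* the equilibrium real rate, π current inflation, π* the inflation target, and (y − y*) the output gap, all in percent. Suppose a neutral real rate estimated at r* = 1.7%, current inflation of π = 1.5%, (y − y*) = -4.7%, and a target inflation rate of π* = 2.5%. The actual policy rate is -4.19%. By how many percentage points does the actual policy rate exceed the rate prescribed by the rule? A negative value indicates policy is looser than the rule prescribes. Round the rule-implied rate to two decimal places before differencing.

i = 1.7 + 2.5 + 1.5 × (1.5 − 2.5) + 1 × (-4.7)
   = 1.7 + 2.5 − 1.5 − 4.7 = -2.00
Deviation = -4.19 − (-2.00) = -2.19 pp.

-2.19 pp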